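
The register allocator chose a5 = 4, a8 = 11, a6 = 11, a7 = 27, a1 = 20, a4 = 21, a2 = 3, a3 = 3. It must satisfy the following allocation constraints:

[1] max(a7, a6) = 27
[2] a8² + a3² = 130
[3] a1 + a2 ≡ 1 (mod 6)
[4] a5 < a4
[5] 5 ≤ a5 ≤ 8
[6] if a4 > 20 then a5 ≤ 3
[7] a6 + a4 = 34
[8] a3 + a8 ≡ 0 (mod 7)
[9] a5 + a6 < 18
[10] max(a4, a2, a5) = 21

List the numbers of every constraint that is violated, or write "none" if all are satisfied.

[1] max(27, 11) = 27  yes
[2] a8² + a3² = 11² + 3² = 121 + 9 = 130  yes
[3] a1 + a2 = 23; 23 mod 6 = 5, not 1  no
[4] a5 = 4, a4 = 21; 4 < 21  yes
[5] a5 = 4 is outside [5, 8]  no
[6] a4 = 21 > 20, so we need a5 ≤ 3; but a5 = 4 > 3  no
[7] a6 + a4 = 11 + 21 = 32, not 34  no
[8] a3 + a8 = 14; 14 mod 7 = 0  yes
[9] a5 + a6 = 4 + 11 = 15; 15 < 18  yes
[10] max(21, 3, 4) = 21  yes

Constraints 3, 5, 6, and 7 are violated.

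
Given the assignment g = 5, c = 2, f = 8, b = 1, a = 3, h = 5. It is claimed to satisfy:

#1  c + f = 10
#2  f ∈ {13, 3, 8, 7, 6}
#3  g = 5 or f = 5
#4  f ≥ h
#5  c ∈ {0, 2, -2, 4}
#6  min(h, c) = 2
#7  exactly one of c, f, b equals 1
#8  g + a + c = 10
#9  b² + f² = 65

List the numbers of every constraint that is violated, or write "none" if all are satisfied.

#1 c + f = 2 + 8 = 10  true
#2 f = 8 is in {13, 3, 8, 7, 6}  true
#3 g = 5 = 5 (first disjunct)  true
#4 f = 8, h = 5; 8 ≥ 5  true
#5 c = 2 is in {0, 2, -2, 4}  true
#6 min(5, 2) = 2  true
#7 c=2, f=8, b=1; 1 of them equals 1  true
#8 g + a + c = 5 + 3 + 2 = 10  true
#9 b² + f² = 1² + 8² = 1 + 64 = 65  true

All constraints are satisfied.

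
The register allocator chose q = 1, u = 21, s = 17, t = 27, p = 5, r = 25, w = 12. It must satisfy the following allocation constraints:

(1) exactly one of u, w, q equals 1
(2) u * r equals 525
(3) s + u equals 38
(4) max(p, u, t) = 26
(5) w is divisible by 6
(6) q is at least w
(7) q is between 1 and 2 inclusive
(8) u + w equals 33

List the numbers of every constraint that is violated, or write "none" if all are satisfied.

Violated: 4 and 6.

(1) u=21, w=12, q=1; 1 of them equals 1  yes
(2) u * r = 21 * 25 = 525  yes
(3) s + u = 17 + 21 = 38  yes
(4) max(5, 21, 27) = 27, not 26  no
(5) 12 / 6 = 2, so 6 divides 12  yes
(6) q = 1, w = 12; 1 < 12 (want ≥)  no
(7) q = 1 lies in [1, 2]  yes
(8) u + w = 21 + 12 = 33  yes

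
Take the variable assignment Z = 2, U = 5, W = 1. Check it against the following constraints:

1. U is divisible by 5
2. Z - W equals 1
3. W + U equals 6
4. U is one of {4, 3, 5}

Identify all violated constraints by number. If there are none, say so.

1. 5 / 5 = 1, so 5 divides 5 — OK.
2. Z - W = 2 - 1 = 1 — OK.
3. W + U = 1 + 5 = 6 — OK.
4. U = 5 is in {4, 3, 5} — OK.

No violations.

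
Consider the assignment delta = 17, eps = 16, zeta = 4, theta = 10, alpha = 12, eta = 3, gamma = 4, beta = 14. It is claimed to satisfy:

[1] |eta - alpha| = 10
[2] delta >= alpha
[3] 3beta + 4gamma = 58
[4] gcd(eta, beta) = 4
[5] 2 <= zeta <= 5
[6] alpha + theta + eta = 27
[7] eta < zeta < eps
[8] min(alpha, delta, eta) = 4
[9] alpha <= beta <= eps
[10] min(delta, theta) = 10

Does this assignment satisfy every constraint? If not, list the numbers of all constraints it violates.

[1] |3 - 12| = 9, not 10  no
[2] delta = 17, alpha = 12; 17 ≥ 12  yes
[3] 3beta + 4gamma = 3(14) + 4(4) = 58  yes
[4] gcd(3, 14) = 1, not 4  no
[5] zeta = 4 lies in [2, 5]  yes
[6] alpha + theta + eta = 12 + 10 + 3 = 25, not 27  no
[7] values 3 < 4 < 16  yes
[8] min(12, 17, 3) = 3, not 4  no
[9] values 12 <= 14 <= 16  yes
[10] min(17, 10) = 10  yes

Constraints 1, 4, 6, and 8 are violated.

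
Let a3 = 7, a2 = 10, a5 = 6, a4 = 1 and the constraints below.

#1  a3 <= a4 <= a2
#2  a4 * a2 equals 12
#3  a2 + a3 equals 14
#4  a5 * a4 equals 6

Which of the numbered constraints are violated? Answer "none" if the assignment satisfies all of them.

Violated: 1, 2, and 3.

#1 values 7, 1, 10; a3 = 7 is not <= a4 = 1  no
#2 a4 * a2 = 1 * 10 = 10, not 12  no
#3 a2 + a3 = 10 + 7 = 17, not 14  no
#4 a5 * a4 = 6 * 1 = 6  yes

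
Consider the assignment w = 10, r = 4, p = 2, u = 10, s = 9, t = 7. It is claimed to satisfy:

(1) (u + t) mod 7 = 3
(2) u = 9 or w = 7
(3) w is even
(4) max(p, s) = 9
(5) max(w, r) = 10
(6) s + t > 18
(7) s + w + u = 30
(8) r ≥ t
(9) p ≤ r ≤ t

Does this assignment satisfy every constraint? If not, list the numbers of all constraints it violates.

(1) u + t = 17; 17 mod 7 = 3  ✓
(2) u = 10 ≠ 9 and w = 10 ≠ 7; both disjuncts false  ✗
(3) w = 10 is even  ✓
(4) max(2, 9) = 9  ✓
(5) max(10, 4) = 10  ✓
(6) s + t = 9 + 7 = 16; 16 ≤ 18, bound 18 not met  ✗
(7) s + w + u = 9 + 10 + 10 = 29, not 30  ✗
(8) r = 4, t = 7; 4 < 7 (want ≥)  ✗
(9) values 2 ≤ 4 ≤ 7  ✓

The assignment fails constraints 2, 6, 7, 8.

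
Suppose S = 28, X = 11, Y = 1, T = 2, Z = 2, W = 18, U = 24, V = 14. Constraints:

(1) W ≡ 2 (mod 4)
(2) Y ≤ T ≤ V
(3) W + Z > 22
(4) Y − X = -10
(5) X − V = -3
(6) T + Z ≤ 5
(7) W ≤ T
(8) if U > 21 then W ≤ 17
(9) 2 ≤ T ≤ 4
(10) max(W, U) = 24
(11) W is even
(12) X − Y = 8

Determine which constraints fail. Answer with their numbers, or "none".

(1) 18 mod 4 = 2  holds
(2) values 1 ≤ 2 ≤ 14  holds
(3) W + Z = 18 + 2 = 20; 20 ≤ 22, bound 22 not met  fails
(4) Y − X = 1 − 11 = -10  holds
(5) X − V = 11 − 14 = -3  holds
(6) T + Z = 2 + 2 = 4; 4 ≤ 5  holds
(7) W = 18, T = 2; 18 > 2 (want ≤)  fails
(8) U = 24 > 21, so we need W ≤ 17; but W = 18 > 17  fails
(9) T = 2 lies in [2, 4]  holds
(10) max(18, 24) = 24  holds
(11) W = 18 is even  holds
(12) X − Y = 11 − 1 = 10, not 8  fails

No — constraints 3, 7, 8, 12 are not satisfied.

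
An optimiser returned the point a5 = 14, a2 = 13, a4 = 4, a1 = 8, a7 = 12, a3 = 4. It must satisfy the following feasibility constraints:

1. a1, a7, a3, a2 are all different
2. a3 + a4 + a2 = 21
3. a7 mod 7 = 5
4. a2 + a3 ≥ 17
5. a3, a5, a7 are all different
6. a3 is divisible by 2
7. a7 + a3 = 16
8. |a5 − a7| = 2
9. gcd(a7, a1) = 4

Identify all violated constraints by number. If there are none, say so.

All constraints are satisfied.

1. values 8, 12, 4, 13 are pairwise distinct — holds.
2. a3 + a4 + a2 = 4 + 4 + 13 = 21 — holds.
3. 12 mod 7 = 5 — holds.
4. a2 + a3 = 13 + 4 = 17; 17 ≥ 17 — holds.
5. values 4, 14, 12 are pairwise distinct — holds.
6. 4 / 2 = 2, so 2 divides 4 — holds.
7. a7 + a3 = 12 + 4 = 16 — holds.
8. |14 − 12| = 2 — holds.
9. gcd(12, 8) = 4 — holds.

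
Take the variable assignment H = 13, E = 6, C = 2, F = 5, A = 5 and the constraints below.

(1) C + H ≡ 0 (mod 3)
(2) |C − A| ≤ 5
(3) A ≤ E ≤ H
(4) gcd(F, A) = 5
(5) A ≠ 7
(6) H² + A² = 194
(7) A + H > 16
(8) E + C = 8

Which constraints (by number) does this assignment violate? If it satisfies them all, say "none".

None — every constraint holds.

(1) C + H = 15; 15 mod 3 = 0 — holds.
(2) |2 − 5| = 3; 3 ≤ 5 — holds.
(3) values 5 ≤ 6 ≤ 13 — holds.
(4) gcd(5, 5) = 5 — holds.
(5) A = 5, and 5 ≠ 7 — holds.
(6) H² + A² = 13² + 5² = 169 + 25 = 194 — holds.
(7) A + H = 5 + 13 = 18; 18 > 16 — holds.
(8) E + C = 6 + 2 = 8 — holds.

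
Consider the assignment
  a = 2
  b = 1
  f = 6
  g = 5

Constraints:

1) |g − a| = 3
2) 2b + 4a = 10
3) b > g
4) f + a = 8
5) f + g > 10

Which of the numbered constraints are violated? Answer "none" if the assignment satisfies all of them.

1) |5 − 2| = 3 — OK.
2) 2b + 4a = 2(1) + 4(2) = 10 — OK.
3) b = 1, g = 5; 1 ≤ 5 (want >) — violated.
4) f + a = 6 + 2 = 8 — OK.
5) f + g = 6 + 5 = 11; 11 > 10 — OK.

No — constraint 3 is not satisfied.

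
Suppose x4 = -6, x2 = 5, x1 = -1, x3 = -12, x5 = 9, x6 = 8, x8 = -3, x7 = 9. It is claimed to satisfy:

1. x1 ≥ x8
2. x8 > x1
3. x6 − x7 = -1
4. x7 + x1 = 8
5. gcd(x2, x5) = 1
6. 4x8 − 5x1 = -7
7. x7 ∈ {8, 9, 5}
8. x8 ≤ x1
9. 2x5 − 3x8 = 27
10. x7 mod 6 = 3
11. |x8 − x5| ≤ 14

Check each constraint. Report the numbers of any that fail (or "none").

1. x1 = -1, x8 = -3; -1 ≥ -3 — satisfied.
2. x8 = -3, x1 = -1; -3 ≤ -1 (want >) — violated.
3. x6 − x7 = 8 − 9 = -1 — satisfied.
4. x7 + x1 = 9 + (-1) = 8 — satisfied.
5. gcd(5, 9) = 1 — satisfied.
6. 4x8 − 5x1 = 4(-3) − 5(-1) = -7 — satisfied.
7. x7 = 9 is in {8, 9, 5} — satisfied.
8. x8 = -3, x1 = -1; -3 ≤ -1 — satisfied.
9. 2x5 − 3x8 = 2(9) − 3(-3) = 27 — satisfied.
10. 9 mod 6 = 3 — satisfied.
11. |-3 − 9| = 12; 12 ≤ 14 — satisfied.

No — constraint 2 is not satisfied.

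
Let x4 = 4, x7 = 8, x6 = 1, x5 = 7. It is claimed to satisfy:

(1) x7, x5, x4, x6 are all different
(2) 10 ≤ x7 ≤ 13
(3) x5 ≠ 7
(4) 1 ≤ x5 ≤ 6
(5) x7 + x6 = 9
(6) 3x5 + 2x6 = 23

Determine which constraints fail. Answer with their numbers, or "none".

Constraints 2, 3, and 4 are violated.

(1) values 8, 7, 4, 1 are pairwise distinct  holds
(2) x7 = 8 is outside [10, 13]  fails
(3) x5 = 7, but 7 is required to differ  fails
(4) x5 = 7 is outside [1, 6]  fails
(5) x7 + x6 = 8 + 1 = 9  holds
(6) 3x5 + 2x6 = 3(7) + 2(1) = 23  holds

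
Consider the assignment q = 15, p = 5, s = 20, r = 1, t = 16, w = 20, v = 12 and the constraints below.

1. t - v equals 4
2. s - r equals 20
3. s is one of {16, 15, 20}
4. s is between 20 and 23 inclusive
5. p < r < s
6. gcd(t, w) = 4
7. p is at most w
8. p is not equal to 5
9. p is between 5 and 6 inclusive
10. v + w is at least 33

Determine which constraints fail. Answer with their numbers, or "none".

1. t - v = 16 - 12 = 4  OK
2. s - r = 20 - 1 = 19, not 20  FAIL
3. s = 20 is in {16, 15, 20}  OK
4. s = 20 lies in [20, 23]  OK
5. values 5, 1, 20; p = 5 is not < r = 1  FAIL
6. gcd(16, 20) = 4  OK
7. p = 5, w = 20; 5 ≤ 20  OK
8. p = 5, but 5 is required to differ  FAIL
9. p = 5 lies in [5, 6]  OK
10. v + w = 12 + 20 = 32; 32 < 33, bound 33 not met  FAIL

The assignment fails constraints 2, 5, 8, and 10.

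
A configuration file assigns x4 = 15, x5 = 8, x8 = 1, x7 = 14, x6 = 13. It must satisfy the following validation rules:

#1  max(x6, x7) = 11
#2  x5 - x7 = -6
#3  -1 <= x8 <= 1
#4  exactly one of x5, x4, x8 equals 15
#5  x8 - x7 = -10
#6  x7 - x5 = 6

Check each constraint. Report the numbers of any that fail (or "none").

#1 max(13, 14) = 14, not 11  fails
#2 x5 - x7 = 8 - 14 = -6  holds
#3 x8 = 1 lies in [-1, 1]  holds
#4 x5=8, x4=15, x8=1; 1 of them equals 15  holds
#5 x8 - x7 = 1 - 14 = -13, not -10  fails
#6 x7 - x5 = 14 - 8 = 6  holds

Constraints 1 and 5 are violated.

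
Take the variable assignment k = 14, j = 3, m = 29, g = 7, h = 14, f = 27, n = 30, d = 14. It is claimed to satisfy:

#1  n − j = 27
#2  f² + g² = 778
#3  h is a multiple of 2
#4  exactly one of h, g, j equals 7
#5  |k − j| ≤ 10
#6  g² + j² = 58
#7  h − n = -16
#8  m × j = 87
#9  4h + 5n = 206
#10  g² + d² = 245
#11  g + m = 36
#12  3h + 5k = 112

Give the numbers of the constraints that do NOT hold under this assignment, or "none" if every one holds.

The assignment fails constraint 5.

#1 n − j = 30 − 3 = 27  yes
#2 f² + g² = 27² + 7² = 729 + 49 = 778  yes
#3 14 / 2 = 7, so 2 divides 14  yes
#4 h=14, g=7, j=3; 1 of them equals 7  yes
#5 |14 − 3| = 11; 11 > 10, exceeds bound 10  no
#6 g² + j² = 7² + 3² = 49 + 9 = 58  yes
#7 h − n = 14 − 30 = -16  yes
#8 m × j = 29 × 3 = 87  yes
#9 4h + 5n = 4(14) + 5(30) = 206  yes
#10 g² + d² = 7² + 14² = 49 + 196 = 245  yes
#11 g + m = 7 + 29 = 36  yes
#12 3h + 5k = 3(14) + 5(14) = 112  yes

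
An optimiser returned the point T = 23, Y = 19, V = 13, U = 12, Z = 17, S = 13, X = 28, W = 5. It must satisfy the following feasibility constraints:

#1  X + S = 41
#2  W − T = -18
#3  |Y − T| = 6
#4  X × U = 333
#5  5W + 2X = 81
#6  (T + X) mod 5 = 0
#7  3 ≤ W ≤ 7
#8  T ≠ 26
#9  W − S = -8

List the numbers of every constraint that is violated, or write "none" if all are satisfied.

#1 X + S = 28 + 13 = 41  holds
#2 W − T = 5 − 23 = -18  holds
#3 |19 − 23| = 4, not 6  fails
#4 X × U = 28 × 12 = 336, not 333  fails
#5 5W + 2X = 5(5) + 2(28) = 81  holds
#6 T + X = 51; 51 mod 5 = 1, not 0  fails
#7 W = 5 lies in [3, 7]  holds
#8 T = 23, and 23 ≠ 26  holds
#9 W − S = 5 − 13 = -8  holds

No — constraints 3, 4, 6 are not satisfied.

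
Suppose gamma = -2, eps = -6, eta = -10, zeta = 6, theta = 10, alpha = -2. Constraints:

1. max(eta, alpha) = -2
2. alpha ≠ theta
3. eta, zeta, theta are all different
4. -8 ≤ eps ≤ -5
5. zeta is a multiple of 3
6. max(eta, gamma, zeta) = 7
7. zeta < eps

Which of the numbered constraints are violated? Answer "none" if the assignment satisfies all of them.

1. max(-10, -2) = -2 — satisfied.
2. alpha = -2, theta = 10; distinct — satisfied.
3. values -10, 6, 10 are pairwise distinct — satisfied.
4. eps = -6 lies in [-8, -5] — satisfied.
5. 6 / 3 = 2, so 3 divides 6 — satisfied.
6. max(-10, -2, 6) = 6, not 7 — violated.
7. zeta = 6, eps = -6; 6 ≥ -6 (want <) — violated.

The assignment fails constraints 6 and 7.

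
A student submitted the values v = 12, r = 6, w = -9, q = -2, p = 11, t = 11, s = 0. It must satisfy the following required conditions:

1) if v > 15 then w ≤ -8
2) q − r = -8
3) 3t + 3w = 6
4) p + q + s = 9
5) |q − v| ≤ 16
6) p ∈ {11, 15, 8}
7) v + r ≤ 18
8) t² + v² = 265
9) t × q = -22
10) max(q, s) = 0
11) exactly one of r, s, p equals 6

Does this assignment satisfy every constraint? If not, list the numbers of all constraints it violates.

Yes — all constraints hold.

1) v = 12, not > 15; antecedent false, conditional vacuously true — satisfied.
2) q − r = -2 − 6 = -8 — satisfied.
3) 3t + 3w = 3(11) + 3(-9) = 6 — satisfied.
4) p + q + s = 11 + (-2) + 0 = 9 — satisfied.
5) |-2 − 12| = 14; 14 ≤ 16 — satisfied.
6) p = 11 is in {11, 15, 8} — satisfied.
7) v + r = 12 + 6 = 18; 18 ≤ 18 — satisfied.
8) t² + v² = 11² + 12² = 121 + 144 = 265 — satisfied.
9) t × q = 11 × (-2) = -22 — satisfied.
10) max(-2, 0) = 0 — satisfied.
11) r=6, s=0, p=11; 1 of them equals 6 — satisfied.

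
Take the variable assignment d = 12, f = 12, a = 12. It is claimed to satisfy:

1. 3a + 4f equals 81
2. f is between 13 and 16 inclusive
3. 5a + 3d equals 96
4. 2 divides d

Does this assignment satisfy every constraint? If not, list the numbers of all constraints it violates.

1. 3a + 4f = 3(12) + 4(12) = 84, not 81  no
2. f = 12 is outside [13, 16]  no
3. 5a + 3d = 5(12) + 3(12) = 96  yes
4. 12 / 2 = 6, so 2 divides 12  yes

Constraints 1, 2 do not hold.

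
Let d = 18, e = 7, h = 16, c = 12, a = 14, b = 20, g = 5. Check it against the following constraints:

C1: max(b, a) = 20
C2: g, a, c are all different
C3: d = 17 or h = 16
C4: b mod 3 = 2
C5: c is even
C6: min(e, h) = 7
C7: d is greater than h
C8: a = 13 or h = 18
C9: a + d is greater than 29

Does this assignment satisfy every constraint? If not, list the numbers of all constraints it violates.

C1: max(20, 14) = 20 — holds.
C2: values 5, 14, 12 are pairwise distinct — holds.
C3: d = 18 ≠ 17, but h = 16 = 16 (second disjunct) — holds.
C4: 20 mod 3 = 2 — holds.
C5: c = 12 is even — holds.
C6: min(7, 16) = 7 — holds.
C7: d = 18, h = 16; 18 > 16 — holds.
C8: a = 14 ≠ 13 and h = 16 ≠ 18; both disjuncts false — fails.
C9: a + d = 14 + 18 = 32; 32 > 29 — holds.

No — constraint 8 is not satisfied.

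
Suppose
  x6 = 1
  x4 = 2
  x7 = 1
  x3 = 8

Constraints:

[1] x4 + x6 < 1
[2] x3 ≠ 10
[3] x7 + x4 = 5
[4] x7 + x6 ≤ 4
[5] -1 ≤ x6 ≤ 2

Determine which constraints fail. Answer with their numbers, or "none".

[1] x4 + x6 = 2 + 1 = 3; 3 ≥ 1, bound 1 not met — does not hold.
[2] x3 = 8, and 8 ≠ 10 — holds.
[3] x7 + x4 = 1 + 2 = 3, not 5 — does not hold.
[4] x7 + x6 = 1 + 1 = 2; 2 ≤ 4 — holds.
[5] x6 = 1 lies in [-1, 2] — holds.

Constraints 1 and 3 do not hold.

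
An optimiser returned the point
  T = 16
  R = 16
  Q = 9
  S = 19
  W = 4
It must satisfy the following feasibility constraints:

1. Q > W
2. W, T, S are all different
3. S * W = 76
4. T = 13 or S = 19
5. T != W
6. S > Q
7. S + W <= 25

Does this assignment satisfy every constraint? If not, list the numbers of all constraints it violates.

None — every constraint holds.

1. Q = 9, W = 4; 9 > 4 — holds.
2. values 4, 16, 19 are pairwise distinct — holds.
3. S * W = 19 * 4 = 76 — holds.
4. T = 16 ≠ 13, but S = 19 = 19 (second disjunct) — holds.
5. T = 16, W = 4; distinct — holds.
6. S = 19, Q = 9; 19 > 9 — holds.
7. S + W = 19 + 4 = 23; 23 ≤ 25 — holds.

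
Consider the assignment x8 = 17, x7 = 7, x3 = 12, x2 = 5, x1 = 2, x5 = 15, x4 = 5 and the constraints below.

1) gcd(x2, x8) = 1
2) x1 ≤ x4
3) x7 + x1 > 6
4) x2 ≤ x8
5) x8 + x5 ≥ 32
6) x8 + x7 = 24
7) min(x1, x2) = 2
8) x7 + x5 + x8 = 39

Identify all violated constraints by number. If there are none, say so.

No violations.

1) gcd(5, 17) = 1  holds
2) x1 = 2, x4 = 5; 2 ≤ 5  holds
3) x7 + x1 = 7 + 2 = 9; 9 > 6  holds
4) x2 = 5, x8 = 17; 5 ≤ 17  holds
5) x8 + x5 = 17 + 15 = 32; 32 ≥ 32  holds
6) x8 + x7 = 17 + 7 = 24  holds
7) min(2, 5) = 2  holds
8) x7 + x5 + x8 = 7 + 15 + 17 = 39  holds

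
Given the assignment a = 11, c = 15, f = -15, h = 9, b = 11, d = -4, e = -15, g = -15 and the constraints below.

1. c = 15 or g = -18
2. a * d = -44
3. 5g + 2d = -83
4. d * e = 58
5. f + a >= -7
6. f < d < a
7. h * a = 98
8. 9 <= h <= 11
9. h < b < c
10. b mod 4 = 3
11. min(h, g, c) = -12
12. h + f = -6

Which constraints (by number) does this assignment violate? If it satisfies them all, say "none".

Constraints 4, 7, and 11 do not hold.

1. c = 15 = 15 (first disjunct)  yes
2. a * d = 11 * (-4) = -44  yes
3. 5g + 2d = 5(-15) + 2(-4) = -83  yes
4. d * e = -4 * (-15) = 60, not 58  no
5. f + a = -15 + 11 = -4; -4 ≥ -7  yes
6. values -15 < -4 < 11  yes
7. h * a = 9 * 11 = 99, not 98  no
8. h = 9 lies in [9, 11]  yes
9. values 9 < 11 < 15  yes
10. 11 mod 4 = 3  yes
11. min(9, -15, 15) = -15, not -12  no
12. h + f = 9 + (-15) = -6  yes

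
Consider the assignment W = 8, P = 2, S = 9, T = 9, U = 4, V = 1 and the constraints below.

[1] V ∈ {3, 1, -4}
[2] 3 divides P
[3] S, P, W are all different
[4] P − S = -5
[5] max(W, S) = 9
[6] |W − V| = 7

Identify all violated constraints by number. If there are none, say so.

[1] V = 1 is in {3, 1, -4}  OK
[2] 2 = 3×0 + 2, so 3 does not divide 2  FAIL
[3] values 9, 2, 8 are pairwise distinct  OK
[4] P − S = 2 − 9 = -7, not -5  FAIL
[5] max(8, 9) = 9  OK
[6] |8 − 1| = 7  OK

Constraints 2, 4 do not hold.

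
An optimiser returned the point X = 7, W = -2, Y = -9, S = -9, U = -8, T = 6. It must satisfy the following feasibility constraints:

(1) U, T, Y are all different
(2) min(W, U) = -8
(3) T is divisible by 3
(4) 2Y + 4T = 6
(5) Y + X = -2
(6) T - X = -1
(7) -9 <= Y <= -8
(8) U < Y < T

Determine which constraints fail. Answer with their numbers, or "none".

The assignment fails constraint 8.

(1) values -8, 6, -9 are pairwise distinct — OK.
(2) min(-2, -8) = -8 — OK.
(3) 6 / 3 = 2, so 3 divides 6 — OK.
(4) 2Y + 4T = 2(-9) + 4(6) = 6 — OK.
(5) Y + X = -9 + 7 = -2 — OK.
(6) T - X = 6 - 7 = -1 — OK.
(7) Y = -9 lies in [-9, -8] — OK.
(8) values -8, -9, 6; U = -8 is not < Y = -9 — violated.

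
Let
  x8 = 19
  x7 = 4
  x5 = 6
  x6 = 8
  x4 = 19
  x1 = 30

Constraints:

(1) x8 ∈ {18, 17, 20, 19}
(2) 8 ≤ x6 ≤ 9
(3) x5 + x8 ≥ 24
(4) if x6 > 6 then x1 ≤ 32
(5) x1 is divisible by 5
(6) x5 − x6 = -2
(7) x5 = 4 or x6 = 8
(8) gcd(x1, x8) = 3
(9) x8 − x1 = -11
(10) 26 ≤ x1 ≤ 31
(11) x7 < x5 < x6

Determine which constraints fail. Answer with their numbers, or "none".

(1) x8 = 19 is in {18, 17, 20, 19} — holds.
(2) x6 = 8 lies in [8, 9] — holds.
(3) x5 + x8 = 6 + 19 = 25; 25 ≥ 24 — holds.
(4) x6 = 8 > 6, so we need x1 ≤ 32; x1 = 30 ≤ 32 — holds.
(5) 30 / 5 = 6, so 5 divides 30 — holds.
(6) x5 − x6 = 6 − 8 = -2 — holds.
(7) x5 = 6 ≠ 4, but x6 = 8 = 8 (second disjunct) — holds.
(8) gcd(30, 19) = 1, not 3 — fails.
(9) x8 − x1 = 19 − 30 = -11 — holds.
(10) x1 = 30 lies in [26, 31] — holds.
(11) values 4 < 6 < 8 — holds.

Constraint 8 is violated.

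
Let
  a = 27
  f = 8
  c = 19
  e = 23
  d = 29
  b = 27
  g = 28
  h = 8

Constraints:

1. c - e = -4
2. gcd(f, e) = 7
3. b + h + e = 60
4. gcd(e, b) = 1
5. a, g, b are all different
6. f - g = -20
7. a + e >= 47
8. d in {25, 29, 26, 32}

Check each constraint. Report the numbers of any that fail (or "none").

Constraints 2, 3, and 5 do not hold.

1. c - e = 19 - 23 = -4 — holds.
2. gcd(8, 23) = 1, not 7 — fails.
3. b + h + e = 27 + 8 + 23 = 58, not 60 — fails.
4. gcd(23, 27) = 1 — holds.
5. a = b = 27, not all different — fails.
6. f - g = 8 - 28 = -20 — holds.
7. a + e = 27 + 23 = 50; 50 ≥ 47 — holds.
8. d = 29 is in {25, 29, 26, 32} — holds.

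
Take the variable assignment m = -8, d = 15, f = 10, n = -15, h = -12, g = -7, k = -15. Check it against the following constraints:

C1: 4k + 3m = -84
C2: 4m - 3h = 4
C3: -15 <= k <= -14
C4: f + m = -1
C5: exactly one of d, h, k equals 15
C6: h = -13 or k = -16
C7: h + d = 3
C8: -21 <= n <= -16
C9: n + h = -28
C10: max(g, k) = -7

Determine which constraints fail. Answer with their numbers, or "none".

Constraints 4, 6, 8, and 9 are violated.

C1: 4k + 3m = 4(-15) + 3(-8) = -84  yes
C2: 4m - 3h = 4(-8) - 3(-12) = 4  yes
C3: k = -15 lies in [-15, -14]  yes
C4: f + m = 10 + (-8) = 2, not -1  no
C5: d=15, h=-12, k=-15; 1 of them equals 15  yes
C6: h = -12 ≠ -13 and k = -15 ≠ -16; both disjuncts false  no
C7: h + d = -12 + 15 = 3  yes
C8: n = -15 is outside [-21, -16]  no
C9: n + h = -15 + (-12) = -27, not -28  no
C10: max(-7, -15) = -7  yes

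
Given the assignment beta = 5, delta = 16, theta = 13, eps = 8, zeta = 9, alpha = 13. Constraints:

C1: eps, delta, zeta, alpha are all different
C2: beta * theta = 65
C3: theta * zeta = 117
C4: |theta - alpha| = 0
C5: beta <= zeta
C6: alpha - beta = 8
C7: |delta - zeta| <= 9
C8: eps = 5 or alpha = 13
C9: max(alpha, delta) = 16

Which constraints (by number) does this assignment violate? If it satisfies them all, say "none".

C1: values 8, 16, 9, 13 are pairwise distinct  ✔
C2: beta * theta = 5 * 13 = 65  ✔
C3: theta * zeta = 13 * 9 = 117  ✔
C4: |13 - 13| = 0  ✔
C5: beta = 5, zeta = 9; 5 ≤ 9  ✔
C6: alpha - beta = 13 - 5 = 8  ✔
C7: |16 - 9| = 7; 7 ≤ 9  ✔
C8: eps = 8 ≠ 5, but alpha = 13 = 13 (second disjunct)  ✔
C9: max(13, 16) = 16  ✔

No violations.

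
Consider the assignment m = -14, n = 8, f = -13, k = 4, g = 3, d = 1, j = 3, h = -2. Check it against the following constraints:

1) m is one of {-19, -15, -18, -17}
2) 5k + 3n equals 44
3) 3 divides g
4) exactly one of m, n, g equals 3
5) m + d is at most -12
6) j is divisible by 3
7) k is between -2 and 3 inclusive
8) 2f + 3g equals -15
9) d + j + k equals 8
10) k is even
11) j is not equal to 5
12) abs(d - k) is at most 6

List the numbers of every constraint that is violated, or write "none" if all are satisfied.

1) m = -14 is not in {-19, -15, -18, -17}  false
2) 5k + 3n = 5(4) + 3(8) = 44  true
3) 3 / 3 = 1, so 3 divides 3  true
4) m=-14, n=8, g=3; 1 of them equals 3  true
5) m + d = -14 + 1 = -13; -13 ≤ -12  true
6) 3 / 3 = 1, so 3 divides 3  true
7) k = 4 is outside [-2, 3]  false
8) 2f + 3g = 2(-13) + 3(3) = -17, not -15  false
9) d + j + k = 1 + 3 + 4 = 8  true
10) k = 4 is even  true
11) j = 3, and 3 ≠ 5  true
12) abs(1 - 4) = 3; 3 ≤ 6  true

Constraints 1, 7, and 8 do not hold.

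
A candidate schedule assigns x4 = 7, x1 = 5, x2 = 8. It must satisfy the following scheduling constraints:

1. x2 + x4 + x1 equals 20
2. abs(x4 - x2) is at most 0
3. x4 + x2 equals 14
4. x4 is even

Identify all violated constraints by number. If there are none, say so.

The assignment fails constraints 2, 3, and 4.

1. x2 + x4 + x1 = 8 + 7 + 5 = 20  holds
2. abs(7 - 8) = 1; 1 > 0, exceeds bound 0  fails
3. x4 + x2 = 7 + 8 = 15, not 14  fails
4. x4 = 7 is odd  fails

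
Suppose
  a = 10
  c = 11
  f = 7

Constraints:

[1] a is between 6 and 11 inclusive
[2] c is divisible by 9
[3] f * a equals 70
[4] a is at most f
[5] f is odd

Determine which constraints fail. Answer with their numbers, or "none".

[1] a = 10 lies in [6, 11]  yes
[2] 11 = 9*1 + 2, so 9 does not divide 11  no
[3] f * a = 7 * 10 = 70  yes
[4] a = 10, f = 7; 10 > 7 (want ≤)  no
[5] f = 7 is odd  yes

Violated: 2, 4.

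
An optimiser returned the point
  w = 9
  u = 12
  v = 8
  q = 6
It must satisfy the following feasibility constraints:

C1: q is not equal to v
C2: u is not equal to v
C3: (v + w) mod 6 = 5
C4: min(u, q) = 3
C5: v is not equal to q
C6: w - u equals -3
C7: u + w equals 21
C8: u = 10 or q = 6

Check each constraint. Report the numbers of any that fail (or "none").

The assignment fails constraint 4.

C1: q = 6, v = 8; distinct  yes
C2: u = 12, v = 8; distinct  yes
C3: v + w = 17; 17 mod 6 = 5  yes
C4: min(12, 6) = 6, not 3  no
C5: v = 8, q = 6; distinct  yes
C6: w - u = 9 - 12 = -3  yes
C7: u + w = 12 + 9 = 21  yes
C8: u = 12 ≠ 10, but q = 6 = 6 (second disjunct)  yes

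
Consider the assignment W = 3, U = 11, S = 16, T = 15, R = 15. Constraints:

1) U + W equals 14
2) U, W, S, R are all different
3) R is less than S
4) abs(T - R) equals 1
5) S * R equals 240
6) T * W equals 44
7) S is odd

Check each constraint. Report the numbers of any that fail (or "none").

1) U + W = 11 + 3 = 14 — holds.
2) values 11, 3, 16, 15 are pairwise distinct — holds.
3) R = 15, S = 16; 15 < 16 — holds.
4) abs(15 - 15) = 0, not 1 — fails.
5) S * R = 16 * 15 = 240 — holds.
6) T * W = 15 * 3 = 45, not 44 — fails.
7) S = 16 is even — fails.

No — constraints 4, 6, and 7 are not satisfied.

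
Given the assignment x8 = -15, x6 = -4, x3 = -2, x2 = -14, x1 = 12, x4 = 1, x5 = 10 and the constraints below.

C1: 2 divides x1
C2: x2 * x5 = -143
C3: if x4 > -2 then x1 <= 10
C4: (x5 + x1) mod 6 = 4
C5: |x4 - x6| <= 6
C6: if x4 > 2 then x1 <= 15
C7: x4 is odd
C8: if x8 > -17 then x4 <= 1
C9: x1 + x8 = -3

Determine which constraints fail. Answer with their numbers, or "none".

Constraints 2, 3 do not hold.

C1: 12 / 2 = 6, so 2 divides 12 — OK.
C2: x2 * x5 = -14 * 10 = -140, not -143 — violated.
C3: x4 = 1 > -2, so we need x1 ≤ 10; but x1 = 12 > 10 — violated.
C4: x5 + x1 = 22; 22 mod 6 = 4 — OK.
C5: |1 - (-4)| = 5; 5 ≤ 6 — OK.
C6: x4 = 1, not > 2; antecedent false, conditional vacuously true — OK.
C7: x4 = 1 is odd — OK.
C8: x8 = -15 > -17, so we need x4 ≤ 1; x4 = 1 ≤ 1 — OK.
C9: x1 + x8 = 12 + (-15) = -3 — OK.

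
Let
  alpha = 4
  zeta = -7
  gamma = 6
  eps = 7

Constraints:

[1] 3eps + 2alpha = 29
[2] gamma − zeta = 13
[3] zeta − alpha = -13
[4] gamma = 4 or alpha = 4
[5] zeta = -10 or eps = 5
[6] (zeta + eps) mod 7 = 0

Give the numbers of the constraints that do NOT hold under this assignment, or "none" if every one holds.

[1] 3eps + 2alpha = 3(7) + 2(4) = 29  holds
[2] gamma − zeta = 6 − (-7) = 13  holds
[3] zeta − alpha = -7 − 4 = -11, not -13  fails
[4] gamma = 6 ≠ 4, but alpha = 4 = 4 (second disjunct)  holds
[5] zeta = -7 ≠ -10 and eps = 7 ≠ 5; both disjuncts false  fails
[6] zeta + eps = 0; 0 mod 7 = 0  holds

The assignment fails constraints 3, 5.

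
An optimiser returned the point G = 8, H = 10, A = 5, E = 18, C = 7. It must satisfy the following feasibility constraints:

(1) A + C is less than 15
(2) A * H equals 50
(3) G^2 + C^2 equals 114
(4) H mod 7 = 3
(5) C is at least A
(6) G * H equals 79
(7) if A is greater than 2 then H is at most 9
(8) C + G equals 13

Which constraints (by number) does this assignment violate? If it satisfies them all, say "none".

(1) A + C = 5 + 7 = 12; 12 < 15 — holds.
(2) A * H = 5 * 10 = 50 — holds.
(3) G^2 + C^2 = 8^2 + 7^2 = 64 + 49 = 113, not 114 — does not hold.
(4) 10 mod 7 = 3 — holds.
(5) C = 7, A = 5; 7 ≥ 5 — holds.
(6) G * H = 8 * 10 = 80, not 79 — does not hold.
(7) A = 5 > 2, so we need H ≤ 9; but H = 10 > 9 — does not hold.
(8) C + G = 7 + 8 = 15, not 13 — does not hold.

Violated: 3, 6, 7, 8.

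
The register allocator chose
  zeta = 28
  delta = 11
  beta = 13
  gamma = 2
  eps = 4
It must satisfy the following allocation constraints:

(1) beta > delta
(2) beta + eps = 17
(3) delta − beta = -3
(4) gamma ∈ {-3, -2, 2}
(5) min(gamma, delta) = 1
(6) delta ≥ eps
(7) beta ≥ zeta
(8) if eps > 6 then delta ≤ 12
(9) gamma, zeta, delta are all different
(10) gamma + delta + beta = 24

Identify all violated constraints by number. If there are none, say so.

The assignment fails constraints 3, 5, 7, 10.

(1) beta = 13, delta = 11; 13 > 11 — OK.
(2) beta + eps = 13 + 4 = 17 — OK.
(3) delta − beta = 11 − 13 = -2, not -3 — violated.
(4) gamma = 2 is in {-3, -2, 2} — OK.
(5) min(2, 11) = 2, not 1 — violated.
(6) delta = 11, eps = 4; 11 ≥ 4 — OK.
(7) beta = 13, zeta = 28; 13 < 28 (want ≥) — violated.
(8) eps = 4, not > 6; antecedent false, conditional vacuously true — OK.
(9) values 2, 28, 11 are pairwise distinct — OK.
(10) gamma + delta + beta = 2 + 11 + 13 = 26, not 24 — violated.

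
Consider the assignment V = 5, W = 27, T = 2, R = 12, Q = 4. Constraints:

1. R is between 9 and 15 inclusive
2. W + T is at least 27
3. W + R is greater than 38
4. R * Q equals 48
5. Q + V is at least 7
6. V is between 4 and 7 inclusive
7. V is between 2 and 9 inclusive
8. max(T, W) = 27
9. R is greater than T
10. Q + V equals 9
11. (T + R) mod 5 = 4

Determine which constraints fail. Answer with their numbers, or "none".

No violations.

1. R = 12 lies in [9, 15]  holds
2. W + T = 27 + 2 = 29; 29 ≥ 27  holds
3. W + R = 27 + 12 = 39; 39 > 38  holds
4. R * Q = 12 * 4 = 48  holds
5. Q + V = 4 + 5 = 9; 9 ≥ 7  holds
6. V = 5 lies in [4, 7]  holds
7. V = 5 lies in [2, 9]  holds
8. max(2, 27) = 27  holds
9. R = 12, T = 2; 12 > 2  holds
10. Q + V = 4 + 5 = 9  holds
11. T + R = 14; 14 mod 5 = 4  holds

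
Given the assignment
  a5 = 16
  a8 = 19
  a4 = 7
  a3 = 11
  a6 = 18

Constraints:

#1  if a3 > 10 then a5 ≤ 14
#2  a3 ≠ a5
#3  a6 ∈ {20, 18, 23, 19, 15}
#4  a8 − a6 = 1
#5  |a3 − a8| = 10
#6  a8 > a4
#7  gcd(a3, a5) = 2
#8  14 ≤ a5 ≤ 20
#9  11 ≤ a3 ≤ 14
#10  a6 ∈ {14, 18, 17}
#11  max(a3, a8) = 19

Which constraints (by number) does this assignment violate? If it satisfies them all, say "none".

Violated: 1, 5, 7.

#1 a3 = 11 > 10, so we need a5 ≤ 14; but a5 = 16 > 14  FAIL
#2 a3 = 11, a5 = 16; distinct  OK
#3 a6 = 18 is in {20, 18, 23, 19, 15}  OK
#4 a8 − a6 = 19 − 18 = 1  OK
#5 |11 − 19| = 8, not 10  FAIL
#6 a8 = 19, a4 = 7; 19 > 7  OK
#7 gcd(11, 16) = 1, not 2  FAIL
#8 a5 = 16 lies in [14, 20]  OK
#9 a3 = 11 lies in [11, 14]  OK
#10 a6 = 18 is in {14, 18, 17}  OK
#11 max(11, 19) = 19  OK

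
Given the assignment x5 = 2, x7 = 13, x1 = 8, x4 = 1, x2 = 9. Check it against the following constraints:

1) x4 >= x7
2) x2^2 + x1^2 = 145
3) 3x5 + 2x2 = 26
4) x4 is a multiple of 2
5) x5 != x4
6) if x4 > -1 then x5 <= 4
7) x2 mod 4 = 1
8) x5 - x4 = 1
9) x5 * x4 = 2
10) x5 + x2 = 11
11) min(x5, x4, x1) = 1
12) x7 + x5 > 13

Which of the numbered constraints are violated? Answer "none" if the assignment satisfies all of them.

1) x4 = 1, x7 = 13; 1 < 13 (want ≥)  fails
2) x2^2 + x1^2 = 9^2 + 8^2 = 81 + 64 = 145  holds
3) 3x5 + 2x2 = 3(2) + 2(9) = 24, not 26  fails
4) 1 = 2*0 + 1, so 2 does not divide 1  fails
5) x5 = 2, x4 = 1; distinct  holds
6) x4 = 1 > -1, so we need x5 ≤ 4; x5 = 2 ≤ 4  holds
7) 9 mod 4 = 1  holds
8) x5 - x4 = 2 - 1 = 1  holds
9) x5 * x4 = 2 * 1 = 2  holds
10) x5 + x2 = 2 + 9 = 11  holds
11) min(2, 1, 8) = 1  holds
12) x7 + x5 = 13 + 2 = 15; 15 > 13  holds

The assignment fails constraints 1, 3, 4.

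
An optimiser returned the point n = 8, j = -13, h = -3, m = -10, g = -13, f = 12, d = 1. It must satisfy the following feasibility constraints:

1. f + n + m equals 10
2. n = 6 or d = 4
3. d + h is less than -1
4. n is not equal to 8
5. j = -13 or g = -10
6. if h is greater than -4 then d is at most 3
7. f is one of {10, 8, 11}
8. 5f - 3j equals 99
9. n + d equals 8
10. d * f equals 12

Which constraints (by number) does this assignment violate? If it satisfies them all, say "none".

1. f + n + m = 12 + 8 + (-10) = 10  holds
2. n = 8 ≠ 6 and d = 1 ≠ 4; both disjuncts false  fails
3. d + h = 1 + (-3) = -2; -2 < -1  holds
4. n = 8, but 8 is required to differ  fails
5. j = -13 = -13 (first disjunct)  holds
6. h = -3 > -4, so we need d ≤ 3; d = 1 ≤ 3  holds
7. f = 12 is not in {10, 8, 11}  fails
8. 5f - 3j = 5(12) - 3(-13) = 99  holds
9. n + d = 8 + 1 = 9, not 8  fails
10. d * f = 1 * 12 = 12  holds

Violated: 2, 4, 7, 9.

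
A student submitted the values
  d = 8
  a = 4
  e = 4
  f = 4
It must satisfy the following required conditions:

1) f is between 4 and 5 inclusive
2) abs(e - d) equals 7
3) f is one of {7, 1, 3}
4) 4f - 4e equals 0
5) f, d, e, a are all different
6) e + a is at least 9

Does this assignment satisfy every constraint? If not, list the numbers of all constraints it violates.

Violated: 2, 3, 5, and 6.

1) f = 4 lies in [4, 5] — holds.
2) abs(4 - 8) = 4, not 7 — fails.
3) f = 4 is not in {7, 1, 3} — fails.
4) 4f - 4e = 4(4) - 4(4) = 0 — holds.
5) f = e = 4, not all different — fails.
6) e + a = 4 + 4 = 8; 8 < 9, bound 9 not met — fails.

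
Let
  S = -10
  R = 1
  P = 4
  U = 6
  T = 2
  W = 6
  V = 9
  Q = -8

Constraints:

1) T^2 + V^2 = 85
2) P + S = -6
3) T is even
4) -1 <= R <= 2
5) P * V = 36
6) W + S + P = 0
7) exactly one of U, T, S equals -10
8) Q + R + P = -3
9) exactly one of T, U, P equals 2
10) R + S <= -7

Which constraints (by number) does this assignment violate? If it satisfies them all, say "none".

Yes — all constraints hold.

1) T^2 + V^2 = 2^2 + 9^2 = 4 + 81 = 85  true
2) P + S = 4 + (-10) = -6  true
3) T = 2 is even  true
4) R = 1 lies in [-1, 2]  true
5) P * V = 4 * 9 = 36  true
6) W + S + P = 6 + (-10) + 4 = 0  true
7) U=6, T=2, S=-10; 1 of them equals -10  true
8) Q + R + P = -8 + 1 + 4 = -3  true
9) T=2, U=6, P=4; 1 of them equals 2  true
10) R + S = 1 + (-10) = -9; -9 ≤ -7  true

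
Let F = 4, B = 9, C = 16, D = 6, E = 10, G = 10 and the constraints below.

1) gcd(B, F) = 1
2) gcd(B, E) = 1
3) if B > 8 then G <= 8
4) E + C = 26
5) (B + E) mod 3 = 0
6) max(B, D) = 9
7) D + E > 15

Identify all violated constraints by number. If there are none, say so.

Constraints 3 and 5 are violated.

1) gcd(9, 4) = 1  holds
2) gcd(9, 10) = 1  holds
3) B = 9 > 8, so we need G ≤ 8; but G = 10 > 8  fails
4) E + C = 10 + 16 = 26  holds
5) B + E = 19; 19 mod 3 = 1, not 0  fails
6) max(9, 6) = 9  holds
7) D + E = 6 + 10 = 16; 16 > 15  holds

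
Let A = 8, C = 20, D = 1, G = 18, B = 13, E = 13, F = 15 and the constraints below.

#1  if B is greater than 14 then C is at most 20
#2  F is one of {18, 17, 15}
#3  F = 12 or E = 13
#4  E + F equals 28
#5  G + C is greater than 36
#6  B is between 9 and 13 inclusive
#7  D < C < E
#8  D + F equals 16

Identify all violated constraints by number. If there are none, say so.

Constraint 7 does not hold.

#1 B = 13, not > 14; antecedent false, conditional vacuously true — holds.
#2 F = 15 is in {18, 17, 15} — holds.
#3 F = 15 ≠ 12, but E = 13 = 13 (second disjunct) — holds.
#4 E + F = 13 + 15 = 28 — holds.
#5 G + C = 18 + 20 = 38; 38 > 36 — holds.
#6 B = 13 lies in [9, 13] — holds.
#7 values 1, 20, 13; C = 20 is not < E = 13 — fails.
#8 D + F = 1 + 15 = 16 — holds.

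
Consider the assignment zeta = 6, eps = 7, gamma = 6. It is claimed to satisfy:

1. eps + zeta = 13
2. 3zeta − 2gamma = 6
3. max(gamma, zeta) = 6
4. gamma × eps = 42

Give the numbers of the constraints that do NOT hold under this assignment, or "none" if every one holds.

1. eps + zeta = 7 + 6 = 13  ✔
2. 3zeta − 2gamma = 3(6) − 2(6) = 6  ✔
3. max(6, 6) = 6  ✔
4. gamma × eps = 6 × 7 = 42  ✔

No violations.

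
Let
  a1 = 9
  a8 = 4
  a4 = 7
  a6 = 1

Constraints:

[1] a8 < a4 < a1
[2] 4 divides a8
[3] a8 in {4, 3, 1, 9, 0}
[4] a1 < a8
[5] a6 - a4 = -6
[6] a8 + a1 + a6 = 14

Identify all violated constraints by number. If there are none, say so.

[1] values 4 < 7 < 9 — holds.
[2] 4 / 4 = 1, so 4 divides 4 — holds.
[3] a8 = 4 is in {4, 3, 1, 9, 0} — holds.
[4] a1 = 9, a8 = 4; 9 ≥ 4 (want <) — fails.
[5] a6 - a4 = 1 - 7 = -6 — holds.
[6] a8 + a1 + a6 = 4 + 9 + 1 = 14 — holds.

No — constraint 4 is not satisfied.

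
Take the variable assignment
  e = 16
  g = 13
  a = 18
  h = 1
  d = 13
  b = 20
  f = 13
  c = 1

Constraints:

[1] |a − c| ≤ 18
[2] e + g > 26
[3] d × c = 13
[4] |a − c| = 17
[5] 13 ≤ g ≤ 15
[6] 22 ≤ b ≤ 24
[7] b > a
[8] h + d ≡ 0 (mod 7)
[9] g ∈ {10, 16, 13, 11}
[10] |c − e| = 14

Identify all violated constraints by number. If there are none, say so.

No — constraints 6, 10 are not satisfied.

[1] |18 − 1| = 17; 17 ≤ 18 — holds.
[2] e + g = 16 + 13 = 29; 29 > 26 — holds.
[3] d × c = 13 × 1 = 13 — holds.
[4] |18 − 1| = 17 — holds.
[5] g = 13 lies in [13, 15] — holds.
[6] b = 20 is outside [22, 24] — does not hold.
[7] b = 20, a = 18; 20 > 18 — holds.
[8] h + d = 14; 14 mod 7 = 0 — holds.
[9] g = 13 is in {10, 16, 13, 11} — holds.
[10] |1 − 16| = 15, not 14 — does not hold.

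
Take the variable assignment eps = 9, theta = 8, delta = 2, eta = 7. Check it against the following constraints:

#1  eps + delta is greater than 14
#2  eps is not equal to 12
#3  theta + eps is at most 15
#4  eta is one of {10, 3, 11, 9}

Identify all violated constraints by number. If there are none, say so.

#1 eps + delta = 9 + 2 = 11; 11 ≤ 14, bound 14 not met — fails.
#2 eps = 9, and 9 ≠ 12 — holds.
#3 theta + eps = 8 + 9 = 17; 17 > 15, bound 15 not met — fails.
#4 eta = 7 is not in {10, 3, 11, 9} — fails.

The assignment fails constraints 1, 3, and 4.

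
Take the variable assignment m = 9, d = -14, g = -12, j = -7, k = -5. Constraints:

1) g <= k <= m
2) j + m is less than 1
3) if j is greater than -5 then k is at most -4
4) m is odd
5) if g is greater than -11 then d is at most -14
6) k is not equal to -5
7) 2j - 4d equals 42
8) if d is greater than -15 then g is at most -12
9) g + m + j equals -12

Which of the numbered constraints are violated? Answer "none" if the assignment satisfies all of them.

Violated: 2, 6, and 9.

1) values -12 <= -5 <= 9  holds
2) j + m = -7 + 9 = 2; 2 ≥ 1, bound 1 not met  fails
3) j = -7, not > -5; antecedent false, conditional vacuously true  holds
4) m = 9 is odd  holds
5) g = -12, not > -11; antecedent false, conditional vacuously true  holds
6) k = -5, but -5 is required to differ  fails
7) 2j - 4d = 2(-7) - 4(-14) = 42  holds
8) d = -14 > -15, so we need g ≤ -12; g = -12 ≤ -12  holds
9) g + m + j = -12 + 9 + (-7) = -10, not -12  fails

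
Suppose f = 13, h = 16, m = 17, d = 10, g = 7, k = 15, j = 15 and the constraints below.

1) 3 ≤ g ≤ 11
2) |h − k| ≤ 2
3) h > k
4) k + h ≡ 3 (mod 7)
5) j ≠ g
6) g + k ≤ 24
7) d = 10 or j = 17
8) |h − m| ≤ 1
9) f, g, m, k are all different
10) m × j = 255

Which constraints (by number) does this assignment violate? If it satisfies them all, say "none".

1) g = 7 lies in [3, 11] — holds.
2) |16 − 15| = 1; 1 ≤ 2 — holds.
3) h = 16, k = 15; 16 > 15 — holds.
4) k + h = 31; 31 mod 7 = 3 — holds.
5) j = 15, g = 7; distinct — holds.
6) g + k = 7 + 15 = 22; 22 ≤ 24 — holds.
7) d = 10 = 10 (first disjunct) — holds.
8) |16 − 17| = 1; 1 ≤ 1 — holds.
9) values 13, 7, 17, 15 are pairwise distinct — holds.
10) m × j = 17 × 15 = 255 — holds.

All constraints are satisfied.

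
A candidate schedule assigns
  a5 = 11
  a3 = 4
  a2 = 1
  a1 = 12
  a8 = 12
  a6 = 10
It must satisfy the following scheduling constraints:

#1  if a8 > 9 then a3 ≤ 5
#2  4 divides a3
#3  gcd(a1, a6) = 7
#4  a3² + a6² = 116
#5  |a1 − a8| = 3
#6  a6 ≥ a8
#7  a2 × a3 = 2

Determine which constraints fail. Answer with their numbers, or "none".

Constraints 3, 5, 6, and 7 do not hold.

#1 a8 = 12 > 9, so we need a3 ≤ 5; a3 = 4 ≤ 5 — satisfied.
#2 4 / 4 = 1, so 4 divides 4 — satisfied.
#3 gcd(12, 10) = 2, not 7 — violated.
#4 a3² + a6² = 4² + 10² = 16 + 100 = 116 — satisfied.
#5 |12 − 12| = 0, not 3 — violated.
#6 a6 = 10, a8 = 12; 10 < 12 (want ≥) — violated.
#7 a2 × a3 = 1 × 4 = 4, not 2 — violated.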